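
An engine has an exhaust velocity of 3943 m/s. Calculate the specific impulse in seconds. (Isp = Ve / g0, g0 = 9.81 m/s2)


Isp = Ve / g0 = 3943 / 9.81 = 401.9 s

401.9 s


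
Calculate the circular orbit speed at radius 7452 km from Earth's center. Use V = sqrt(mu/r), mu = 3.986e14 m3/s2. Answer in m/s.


V = sqrt(3.986e14 / 7452000) = 7314 m/s

7314 m/s


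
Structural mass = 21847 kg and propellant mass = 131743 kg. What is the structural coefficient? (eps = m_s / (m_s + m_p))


eps = 21847 / (21847 + 131743) = 0.1422

0.1422


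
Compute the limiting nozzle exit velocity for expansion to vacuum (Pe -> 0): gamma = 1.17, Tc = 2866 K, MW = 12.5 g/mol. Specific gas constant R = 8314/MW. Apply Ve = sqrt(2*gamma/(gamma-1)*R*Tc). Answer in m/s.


R = 8314 / 12.5 = 665.12 J/(kg.K)
Ve = sqrt(2 * 1.17 / (1.17 - 1) * 665.12 * 2866) = 5122 m/s

5122 m/s


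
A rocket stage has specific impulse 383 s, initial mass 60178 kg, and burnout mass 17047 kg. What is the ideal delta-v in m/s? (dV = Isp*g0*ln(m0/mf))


Ve = 383 * 9.81 = 3757.23 m/s
dV = 3757.23 * ln(60178/17047) = 4739 m/s

4739 m/s


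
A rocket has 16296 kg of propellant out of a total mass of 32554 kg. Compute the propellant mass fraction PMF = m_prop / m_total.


PMF = 16296 / 32554 = 0.501

0.501


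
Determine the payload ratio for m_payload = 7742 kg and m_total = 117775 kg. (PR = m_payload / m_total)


PR = 7742 / 117775 = 0.0657

0.0657


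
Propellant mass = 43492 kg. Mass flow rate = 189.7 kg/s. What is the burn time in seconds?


tb = 43492 / 189.7 = 229.3 s

229.3 s


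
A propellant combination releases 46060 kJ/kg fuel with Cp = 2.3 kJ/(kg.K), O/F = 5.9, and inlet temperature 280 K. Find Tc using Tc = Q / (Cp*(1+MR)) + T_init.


Tc = 46060 / (2.3 * (1 + 5.9)) + 280 = 3182 K

3182 K


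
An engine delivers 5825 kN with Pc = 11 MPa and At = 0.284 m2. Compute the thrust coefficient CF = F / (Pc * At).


CF = 5825000 / (11e6 * 0.284) = 1.86

1.86


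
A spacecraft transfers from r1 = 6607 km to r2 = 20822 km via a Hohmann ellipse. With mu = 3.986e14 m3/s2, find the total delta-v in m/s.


V1 = sqrt(mu/r1) = 7767.24 m/s
dV1 = V1*(sqrt(2*r2/(r1+r2)) - 1) = 1803.33 m/s
V2 = sqrt(mu/r2) = 4375.3 m/s
dV2 = V2*(1 - sqrt(2*r1/(r1+r2))) = 1338.47 m/s
Total dV = 3142 m/s

3142 m/s


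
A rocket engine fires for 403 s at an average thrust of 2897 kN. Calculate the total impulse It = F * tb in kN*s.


It = 2897 * 403 = 1167491 kN*s

1167491 kN*s


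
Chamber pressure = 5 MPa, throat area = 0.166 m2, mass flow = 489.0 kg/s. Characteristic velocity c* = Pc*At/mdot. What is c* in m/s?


c* = 5e6 * 0.166 / 489.0 = 1697 m/s

1697 m/s


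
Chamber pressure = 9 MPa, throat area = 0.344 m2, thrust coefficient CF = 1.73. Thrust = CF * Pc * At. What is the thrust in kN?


F = 1.73 * 9e6 * 0.344 = 5.3561e+06 N = 5356.1 kN

5356.1 kN


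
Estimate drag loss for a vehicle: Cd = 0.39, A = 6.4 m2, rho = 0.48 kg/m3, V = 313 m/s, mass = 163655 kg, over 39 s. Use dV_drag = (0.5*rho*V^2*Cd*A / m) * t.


D = 0.5 * 0.48 * 313^2 * 0.39 * 6.4 = 58687.35 N
a = 58687.35 / 163655 = 0.3586 m/s2
dV = 0.3586 * 39 = 14.0 m/s

14.0 m/s


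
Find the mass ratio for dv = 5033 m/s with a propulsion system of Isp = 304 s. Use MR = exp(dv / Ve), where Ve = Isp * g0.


Ve = 304 * 9.81 = 2982.24 m/s
MR = exp(5033 / 2982.24) = 5.407

5.407


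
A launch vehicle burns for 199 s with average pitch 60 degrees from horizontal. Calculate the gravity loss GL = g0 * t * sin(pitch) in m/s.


GL = 9.81 * 199 * sin(60 deg) = 1691 m/s

1691 m/s


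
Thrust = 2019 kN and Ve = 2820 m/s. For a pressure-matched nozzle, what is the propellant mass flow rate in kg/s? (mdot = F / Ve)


mdot = F / Ve = 2019000 / 2820 = 716.0 kg/s

716.0 kg/s


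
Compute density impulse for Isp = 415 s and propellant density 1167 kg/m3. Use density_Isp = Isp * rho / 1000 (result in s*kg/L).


rho*Isp = 415 * 1167 / 1000 = 484 s*kg/L

484 s*kg/L


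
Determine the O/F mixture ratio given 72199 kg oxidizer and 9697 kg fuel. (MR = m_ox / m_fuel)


MR = 72199 / 9697 = 7.45

7.45


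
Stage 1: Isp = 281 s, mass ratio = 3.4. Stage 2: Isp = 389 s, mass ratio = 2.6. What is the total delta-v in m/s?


dV1 = 281 * 9.81 * ln(3.4) = 3373.5 m/s
dV2 = 389 * 9.81 * ln(2.6) = 3646.3 m/s
Total dV = 3373.5 + 3646.3 = 7019.8 m/s ~ 7020 m/s

7020 m/s


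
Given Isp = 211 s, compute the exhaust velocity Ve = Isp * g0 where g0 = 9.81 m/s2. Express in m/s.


Ve = Isp * g0 = 211 * 9.81 = 2069.9 m/s

2069.9 m/s


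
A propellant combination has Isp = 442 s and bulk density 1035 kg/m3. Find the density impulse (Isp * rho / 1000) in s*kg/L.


rho*Isp = 442 * 1035 / 1000 = 457 s*kg/L

457 s*kg/L


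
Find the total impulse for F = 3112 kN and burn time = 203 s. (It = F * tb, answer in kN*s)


It = 3112 * 203 = 631736 kN*s

631736 kN*s


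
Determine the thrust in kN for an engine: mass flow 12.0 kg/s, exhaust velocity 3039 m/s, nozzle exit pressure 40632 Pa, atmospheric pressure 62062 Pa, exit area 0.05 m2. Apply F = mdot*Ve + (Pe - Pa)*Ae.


F = 12.0 * 3039 + (40632 - 62062) * 0.05 = 35396.0 N = 35.4 kN

35.4 kN


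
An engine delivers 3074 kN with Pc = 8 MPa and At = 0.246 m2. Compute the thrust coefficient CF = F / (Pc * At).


CF = 3074000 / (8e6 * 0.246) = 1.56

1.56


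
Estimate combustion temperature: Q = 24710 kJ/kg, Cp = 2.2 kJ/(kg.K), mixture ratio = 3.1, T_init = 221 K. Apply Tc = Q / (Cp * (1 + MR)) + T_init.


Tc = 24710 / (2.2 * (1 + 3.1)) + 221 = 2960 K

2960 K


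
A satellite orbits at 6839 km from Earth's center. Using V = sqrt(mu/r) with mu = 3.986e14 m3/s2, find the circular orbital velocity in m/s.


V = sqrt(3.986e14 / 6839000) = 7634 m/s

7634 m/s


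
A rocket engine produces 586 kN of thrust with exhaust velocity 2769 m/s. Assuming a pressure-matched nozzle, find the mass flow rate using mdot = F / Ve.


mdot = F / Ve = 586000 / 2769 = 211.6 kg/s

211.6 kg/s


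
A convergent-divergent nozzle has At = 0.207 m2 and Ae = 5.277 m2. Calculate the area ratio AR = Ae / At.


AR = 5.277 / 0.207 = 25.5

25.5


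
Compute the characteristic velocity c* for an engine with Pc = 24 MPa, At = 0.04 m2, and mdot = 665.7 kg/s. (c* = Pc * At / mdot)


c* = 24e6 * 0.04 / 665.7 = 1442 m/s

1442 m/s


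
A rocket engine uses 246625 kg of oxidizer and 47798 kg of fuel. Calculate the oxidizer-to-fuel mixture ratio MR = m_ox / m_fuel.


MR = 246625 / 47798 = 5.16

5.16


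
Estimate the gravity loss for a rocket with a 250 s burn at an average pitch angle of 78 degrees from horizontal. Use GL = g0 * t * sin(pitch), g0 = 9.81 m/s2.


GL = 9.81 * 250 * sin(78 deg) = 2399 m/s

2399 m/s


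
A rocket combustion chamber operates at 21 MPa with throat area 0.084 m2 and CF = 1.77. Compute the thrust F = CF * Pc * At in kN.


F = 1.77 * 21e6 * 0.084 = 3.1223e+06 N = 3122.3 kN

3122.3 kN


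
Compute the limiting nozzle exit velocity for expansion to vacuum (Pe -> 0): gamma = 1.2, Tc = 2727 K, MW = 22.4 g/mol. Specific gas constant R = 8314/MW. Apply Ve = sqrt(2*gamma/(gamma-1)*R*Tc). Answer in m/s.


R = 8314 / 22.4 = 371.16 J/(kg.K)
Ve = sqrt(2 * 1.2 / (1.2 - 1) * 371.16 * 2727) = 3485 m/s

3485 m/s


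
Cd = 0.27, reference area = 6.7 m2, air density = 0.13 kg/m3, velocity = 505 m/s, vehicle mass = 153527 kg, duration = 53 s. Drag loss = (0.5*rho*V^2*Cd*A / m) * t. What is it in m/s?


D = 0.5 * 0.13 * 505^2 * 0.27 * 6.7 = 29987.11 N
a = 29987.11 / 153527 = 0.1953 m/s2
dV = 0.1953 * 53 = 10.4 m/s

10.4 m/s


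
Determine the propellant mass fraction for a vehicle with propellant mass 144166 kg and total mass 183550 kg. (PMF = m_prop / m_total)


PMF = 144166 / 183550 = 0.785

0.785


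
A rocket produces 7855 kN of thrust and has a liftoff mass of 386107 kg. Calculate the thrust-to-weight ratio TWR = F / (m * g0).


TWR = 7855000 / (386107 * 9.81) = 2.07

2.07


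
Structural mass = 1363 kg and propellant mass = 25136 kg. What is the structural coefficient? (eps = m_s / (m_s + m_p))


eps = 1363 / (1363 + 25136) = 0.0514

0.0514


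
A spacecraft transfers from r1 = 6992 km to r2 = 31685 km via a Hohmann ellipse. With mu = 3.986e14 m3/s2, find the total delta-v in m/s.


V1 = sqrt(mu/r1) = 7550.36 m/s
dV1 = V1*(sqrt(2*r2/(r1+r2)) - 1) = 2114.22 m/s
V2 = sqrt(mu/r2) = 3546.84 m/s
dV2 = V2*(1 - sqrt(2*r1/(r1+r2))) = 1414.14 m/s
Total dV = 3528 m/s

3528 m/s


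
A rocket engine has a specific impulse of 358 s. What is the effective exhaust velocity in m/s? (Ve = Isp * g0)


Ve = Isp * g0 = 358 * 9.81 = 3512.0 m/s

3512.0 m/s


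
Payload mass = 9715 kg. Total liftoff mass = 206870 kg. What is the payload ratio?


PR = 9715 / 206870 = 0.047

0.047


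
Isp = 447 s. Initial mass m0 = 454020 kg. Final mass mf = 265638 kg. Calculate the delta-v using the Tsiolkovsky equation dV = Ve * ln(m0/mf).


Ve = 447 * 9.81 = 4385.07 m/s
dV = 4385.07 * ln(454020/265638) = 2350 m/s

2350 m/s


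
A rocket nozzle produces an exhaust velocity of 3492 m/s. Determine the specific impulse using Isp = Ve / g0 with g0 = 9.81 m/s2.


Isp = Ve / g0 = 3492 / 9.81 = 356.0 s

356.0 s


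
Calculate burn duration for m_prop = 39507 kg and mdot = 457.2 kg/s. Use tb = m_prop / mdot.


tb = 39507 / 457.2 = 86.4 s

86.4 s


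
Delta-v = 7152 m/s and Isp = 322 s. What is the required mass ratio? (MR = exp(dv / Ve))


Ve = 322 * 9.81 = 3158.82 m/s
MR = exp(7152 / 3158.82) = 9.623

9.623


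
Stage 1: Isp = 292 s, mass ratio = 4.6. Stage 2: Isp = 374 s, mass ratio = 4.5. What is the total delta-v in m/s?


dV1 = 292 * 9.81 * ln(4.6) = 4371.4 m/s
dV2 = 374 * 9.81 * ln(4.5) = 5518.4 m/s
Total dV = 4371.4 + 5518.4 = 9889.8 m/s ~ 9890 m/s

9890 m/s


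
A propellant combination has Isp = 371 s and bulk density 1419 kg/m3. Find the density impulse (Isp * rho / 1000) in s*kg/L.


rho*Isp = 371 * 1419 / 1000 = 526 s*kg/L

526 s*kg/L


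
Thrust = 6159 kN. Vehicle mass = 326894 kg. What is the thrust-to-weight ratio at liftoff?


TWR = 6159000 / (326894 * 9.81) = 1.92

1.92


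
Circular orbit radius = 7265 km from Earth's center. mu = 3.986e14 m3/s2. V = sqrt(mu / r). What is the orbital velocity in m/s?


V = sqrt(3.986e14 / 7265000) = 7407 m/s

7407 m/s


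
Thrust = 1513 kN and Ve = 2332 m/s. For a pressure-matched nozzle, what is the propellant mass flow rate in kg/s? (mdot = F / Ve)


mdot = F / Ve = 1513000 / 2332 = 648.8 kg/s

648.8 kg/s


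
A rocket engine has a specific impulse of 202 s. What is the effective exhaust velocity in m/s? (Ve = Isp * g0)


Ve = Isp * g0 = 202 * 9.81 = 1981.6 m/s

1981.6 m/s


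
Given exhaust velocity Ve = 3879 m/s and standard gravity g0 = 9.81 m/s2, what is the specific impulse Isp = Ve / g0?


Isp = Ve / g0 = 3879 / 9.81 = 395.4 s

395.4 s


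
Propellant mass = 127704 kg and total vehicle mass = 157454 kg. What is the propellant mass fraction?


PMF = 127704 / 157454 = 0.811

0.811


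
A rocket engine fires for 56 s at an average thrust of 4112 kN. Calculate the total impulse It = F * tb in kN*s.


It = 4112 * 56 = 230272 kN*s

230272 kN*s


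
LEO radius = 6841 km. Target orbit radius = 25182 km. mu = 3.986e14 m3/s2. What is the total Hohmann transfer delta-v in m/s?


V1 = sqrt(mu/r1) = 7633.24 m/s
dV1 = V1*(sqrt(2*r2/(r1+r2)) - 1) = 1939.54 m/s
V2 = sqrt(mu/r2) = 3978.54 m/s
dV2 = V2*(1 - sqrt(2*r1/(r1+r2))) = 1377.98 m/s
Total dV = 3318 m/s

3318 m/s


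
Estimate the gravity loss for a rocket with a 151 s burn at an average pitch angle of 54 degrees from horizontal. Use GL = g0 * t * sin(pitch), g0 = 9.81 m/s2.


GL = 9.81 * 151 * sin(54 deg) = 1198 m/s

1198 m/s


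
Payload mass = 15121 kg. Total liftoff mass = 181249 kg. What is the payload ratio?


PR = 15121 / 181249 = 0.0834

0.0834


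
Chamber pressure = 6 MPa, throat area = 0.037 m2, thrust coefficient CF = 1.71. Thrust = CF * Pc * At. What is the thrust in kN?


F = 1.71 * 6e6 * 0.037 = 379620.0 N = 379.6 kN

379.6 kN


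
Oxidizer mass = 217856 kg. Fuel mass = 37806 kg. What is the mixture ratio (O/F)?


MR = 217856 / 37806 = 5.76

5.76


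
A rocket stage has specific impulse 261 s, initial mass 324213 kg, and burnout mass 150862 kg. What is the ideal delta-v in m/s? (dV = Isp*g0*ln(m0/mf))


Ve = 261 * 9.81 = 2560.41 m/s
dV = 2560.41 * ln(324213/150862) = 1959 m/s

1959 m/s


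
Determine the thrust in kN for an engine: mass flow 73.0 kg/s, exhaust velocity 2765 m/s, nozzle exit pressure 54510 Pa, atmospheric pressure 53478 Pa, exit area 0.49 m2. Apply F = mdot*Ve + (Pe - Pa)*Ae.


F = 73.0 * 2765 + (54510 - 53478) * 0.49 = 202351.0 N = 202.4 kN

202.4 kN


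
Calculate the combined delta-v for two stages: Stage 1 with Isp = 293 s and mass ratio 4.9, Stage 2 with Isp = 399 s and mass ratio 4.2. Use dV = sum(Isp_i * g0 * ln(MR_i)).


dV1 = 293 * 9.81 * ln(4.9) = 4568.0 m/s
dV2 = 399 * 9.81 * ln(4.2) = 5617.2 m/s
Total dV = 4568.0 + 5617.2 = 10185.2 m/s ~ 10185 m/s

10185 m/s


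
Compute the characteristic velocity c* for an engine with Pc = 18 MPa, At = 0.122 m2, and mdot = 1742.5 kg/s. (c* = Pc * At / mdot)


c* = 18e6 * 0.122 / 1742.5 = 1260 m/s

1260 m/s


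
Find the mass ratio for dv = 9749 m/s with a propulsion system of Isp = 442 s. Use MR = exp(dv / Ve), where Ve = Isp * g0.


Ve = 442 * 9.81 = 4336.02 m/s
MR = exp(9749 / 4336.02) = 9.472

9.472


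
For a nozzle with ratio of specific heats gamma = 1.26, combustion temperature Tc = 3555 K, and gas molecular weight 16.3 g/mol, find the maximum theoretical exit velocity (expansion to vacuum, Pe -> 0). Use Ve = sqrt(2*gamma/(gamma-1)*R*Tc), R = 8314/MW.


R = 8314 / 16.3 = 510.06 J/(kg.K)
Ve = sqrt(2 * 1.26 / (1.26 - 1) * 510.06 * 3555) = 4192 m/s

4192 m/s


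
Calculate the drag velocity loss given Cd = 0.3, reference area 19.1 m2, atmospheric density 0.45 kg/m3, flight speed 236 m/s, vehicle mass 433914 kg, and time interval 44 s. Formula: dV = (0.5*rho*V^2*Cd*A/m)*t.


D = 0.5 * 0.45 * 236^2 * 0.3 * 19.1 = 71806.07 N
a = 71806.07 / 433914 = 0.1655 m/s2
dV = 0.1655 * 44 = 7.3 m/s

7.3 m/s


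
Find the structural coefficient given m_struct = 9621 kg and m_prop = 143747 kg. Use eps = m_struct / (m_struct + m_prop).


eps = 9621 / (9621 + 143747) = 0.0627

0.0627


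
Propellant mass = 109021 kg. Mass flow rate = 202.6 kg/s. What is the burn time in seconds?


tb = 109021 / 202.6 = 538.1 s

538.1 s


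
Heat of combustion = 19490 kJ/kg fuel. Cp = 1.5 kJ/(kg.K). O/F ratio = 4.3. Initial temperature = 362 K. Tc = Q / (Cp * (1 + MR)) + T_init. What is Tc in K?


Tc = 19490 / (1.5 * (1 + 4.3)) + 362 = 2814 K

2814 K


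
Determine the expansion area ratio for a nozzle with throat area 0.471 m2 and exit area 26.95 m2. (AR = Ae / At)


AR = 26.95 / 0.471 = 57.2

57.2


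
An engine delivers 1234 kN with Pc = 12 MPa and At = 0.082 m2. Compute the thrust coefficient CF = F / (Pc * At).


CF = 1234000 / (12e6 * 0.082) = 1.25

1.25


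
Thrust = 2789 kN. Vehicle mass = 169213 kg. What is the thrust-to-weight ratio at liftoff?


TWR = 2789000 / (169213 * 9.81) = 1.68

1.68


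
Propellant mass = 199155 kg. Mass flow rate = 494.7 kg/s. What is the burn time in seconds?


tb = 199155 / 494.7 = 402.6 s

402.6 s


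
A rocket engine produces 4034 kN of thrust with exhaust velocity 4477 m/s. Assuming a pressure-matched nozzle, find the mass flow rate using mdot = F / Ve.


mdot = F / Ve = 4034000 / 4477 = 901.0 kg/s

901.0 kg/s


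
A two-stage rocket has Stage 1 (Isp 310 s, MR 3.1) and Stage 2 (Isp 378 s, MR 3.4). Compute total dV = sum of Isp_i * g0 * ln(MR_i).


dV1 = 310 * 9.81 * ln(3.1) = 3440.7 m/s
dV2 = 378 * 9.81 * ln(3.4) = 4538.0 m/s
Total dV = 3440.7 + 4538.0 = 7978.7 m/s ~ 7979 m/s

7979 m/s


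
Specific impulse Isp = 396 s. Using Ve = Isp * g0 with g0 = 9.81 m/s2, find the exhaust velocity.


Ve = Isp * g0 = 396 * 9.81 = 3884.8 m/s

3884.8 m/s


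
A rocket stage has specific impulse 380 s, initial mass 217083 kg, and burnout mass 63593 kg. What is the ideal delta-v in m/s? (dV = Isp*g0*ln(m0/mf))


Ve = 380 * 9.81 = 3727.8 m/s
dV = 3727.8 * ln(217083/63593) = 4577 m/s

4577 m/s


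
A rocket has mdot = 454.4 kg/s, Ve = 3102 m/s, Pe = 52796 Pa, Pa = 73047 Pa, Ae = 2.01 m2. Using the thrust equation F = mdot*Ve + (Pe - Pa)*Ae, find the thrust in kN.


F = 454.4 * 3102 + (52796 - 73047) * 2.01 = 1.3688e+06 N = 1368.8 kN

1368.8 kN


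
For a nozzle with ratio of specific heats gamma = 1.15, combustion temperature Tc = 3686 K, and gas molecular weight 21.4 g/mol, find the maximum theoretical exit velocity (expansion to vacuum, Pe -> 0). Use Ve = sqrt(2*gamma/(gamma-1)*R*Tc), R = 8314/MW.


R = 8314 / 21.4 = 388.5 J/(kg.K)
Ve = sqrt(2 * 1.15 / (1.15 - 1) * 388.5 * 3686) = 4686 m/s

4686 m/s


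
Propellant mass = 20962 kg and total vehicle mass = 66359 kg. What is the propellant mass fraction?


PMF = 20962 / 66359 = 0.316

0.316


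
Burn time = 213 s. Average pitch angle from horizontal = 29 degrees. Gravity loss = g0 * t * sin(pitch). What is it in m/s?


GL = 9.81 * 213 * sin(29 deg) = 1013 m/s

1013 m/s


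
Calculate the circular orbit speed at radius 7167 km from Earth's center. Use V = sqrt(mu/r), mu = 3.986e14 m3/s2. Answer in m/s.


V = sqrt(3.986e14 / 7167000) = 7458 m/s

7458 m/s


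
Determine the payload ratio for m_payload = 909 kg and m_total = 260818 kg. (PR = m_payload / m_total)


PR = 909 / 260818 = 0.0035

0.0035


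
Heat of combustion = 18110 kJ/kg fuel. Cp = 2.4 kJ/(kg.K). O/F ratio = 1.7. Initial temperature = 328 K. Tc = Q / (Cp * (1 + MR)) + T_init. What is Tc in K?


Tc = 18110 / (2.4 * (1 + 1.7)) + 328 = 3123 K

3123 K


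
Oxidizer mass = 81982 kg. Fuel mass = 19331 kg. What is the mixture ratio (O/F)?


MR = 81982 / 19331 = 4.24

4.24


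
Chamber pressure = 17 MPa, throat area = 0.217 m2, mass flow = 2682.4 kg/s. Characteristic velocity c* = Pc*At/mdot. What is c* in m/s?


c* = 17e6 * 0.217 / 2682.4 = 1375 m/s

1375 m/s


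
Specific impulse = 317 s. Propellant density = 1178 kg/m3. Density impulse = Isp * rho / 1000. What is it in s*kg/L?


rho*Isp = 317 * 1178 / 1000 = 373 s*kg/L

373 s*kg/L


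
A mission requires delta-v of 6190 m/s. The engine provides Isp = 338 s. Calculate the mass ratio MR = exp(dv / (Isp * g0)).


Ve = 338 * 9.81 = 3315.78 m/s
MR = exp(6190 / 3315.78) = 6.468

6.468


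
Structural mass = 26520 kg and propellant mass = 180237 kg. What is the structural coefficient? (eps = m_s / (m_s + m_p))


eps = 26520 / (26520 + 180237) = 0.1283

0.1283


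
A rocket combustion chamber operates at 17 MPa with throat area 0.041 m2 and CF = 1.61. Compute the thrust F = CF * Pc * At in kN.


F = 1.61 * 17e6 * 0.041 = 1.1222e+06 N = 1122.2 kN

1122.2 kN


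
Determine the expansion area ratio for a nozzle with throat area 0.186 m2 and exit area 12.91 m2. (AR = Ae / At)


AR = 12.91 / 0.186 = 69.4

69.4


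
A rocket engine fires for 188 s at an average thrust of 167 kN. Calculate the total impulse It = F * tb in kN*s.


It = 167 * 188 = 31396 kN*s

31396 kN*s


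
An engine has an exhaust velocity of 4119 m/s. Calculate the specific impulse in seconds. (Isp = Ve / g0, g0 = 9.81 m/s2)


Isp = Ve / g0 = 4119 / 9.81 = 419.9 s

419.9 s


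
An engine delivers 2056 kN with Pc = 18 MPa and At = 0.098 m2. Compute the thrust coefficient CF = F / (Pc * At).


CF = 2056000 / (18e6 * 0.098) = 1.17

1.17


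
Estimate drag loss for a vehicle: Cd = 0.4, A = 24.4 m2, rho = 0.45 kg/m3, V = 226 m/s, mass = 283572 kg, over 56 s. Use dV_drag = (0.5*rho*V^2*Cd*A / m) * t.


D = 0.5 * 0.45 * 226^2 * 0.4 * 24.4 = 112162.9 N
a = 112162.9 / 283572 = 0.3955 m/s2
dV = 0.3955 * 56 = 22.2 m/s

22.2 m/s


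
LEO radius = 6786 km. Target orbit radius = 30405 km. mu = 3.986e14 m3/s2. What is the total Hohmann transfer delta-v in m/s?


V1 = sqrt(mu/r1) = 7664.11 m/s
dV1 = V1*(sqrt(2*r2/(r1+r2)) - 1) = 2135.99 m/s
V2 = sqrt(mu/r2) = 3620.73 m/s
dV2 = V2*(1 - sqrt(2*r1/(r1+r2))) = 1433.48 m/s
Total dV = 3569 m/s

3569 m/s


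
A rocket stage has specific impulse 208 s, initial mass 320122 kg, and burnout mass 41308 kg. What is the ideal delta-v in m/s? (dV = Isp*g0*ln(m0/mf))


Ve = 208 * 9.81 = 2040.48 m/s
dV = 2040.48 * ln(320122/41308) = 4178 m/s

4178 m/s


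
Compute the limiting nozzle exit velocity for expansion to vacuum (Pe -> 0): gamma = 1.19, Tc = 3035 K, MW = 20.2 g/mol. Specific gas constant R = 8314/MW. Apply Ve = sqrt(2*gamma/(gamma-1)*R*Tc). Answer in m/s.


R = 8314 / 20.2 = 411.58 J/(kg.K)
Ve = sqrt(2 * 1.19 / (1.19 - 1) * 411.58 * 3035) = 3956 m/s

3956 m/s


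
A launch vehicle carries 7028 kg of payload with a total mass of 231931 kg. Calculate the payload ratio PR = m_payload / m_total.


PR = 7028 / 231931 = 0.0303

0.0303


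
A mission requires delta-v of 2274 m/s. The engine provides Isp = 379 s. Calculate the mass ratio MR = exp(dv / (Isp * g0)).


Ve = 379 * 9.81 = 3717.99 m/s
MR = exp(2274 / 3717.99) = 1.843

1.843


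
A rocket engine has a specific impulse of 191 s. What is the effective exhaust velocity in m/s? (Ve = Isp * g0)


Ve = Isp * g0 = 191 * 9.81 = 1873.7 m/s

1873.7 m/s


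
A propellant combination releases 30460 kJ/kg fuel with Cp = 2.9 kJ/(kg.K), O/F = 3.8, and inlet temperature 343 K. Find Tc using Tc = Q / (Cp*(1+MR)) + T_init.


Tc = 30460 / (2.9 * (1 + 3.8)) + 343 = 2531 K

2531 K


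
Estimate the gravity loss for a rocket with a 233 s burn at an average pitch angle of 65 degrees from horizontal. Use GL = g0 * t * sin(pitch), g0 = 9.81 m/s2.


GL = 9.81 * 233 * sin(65 deg) = 2072 m/s

2072 m/s


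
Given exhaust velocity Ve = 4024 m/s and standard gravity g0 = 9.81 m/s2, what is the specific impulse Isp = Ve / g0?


Isp = Ve / g0 = 4024 / 9.81 = 410.2 s

410.2 s


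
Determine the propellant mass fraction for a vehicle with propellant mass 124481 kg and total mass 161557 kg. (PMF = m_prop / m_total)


PMF = 124481 / 161557 = 0.771

0.771


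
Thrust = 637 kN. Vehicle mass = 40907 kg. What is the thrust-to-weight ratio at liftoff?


TWR = 637000 / (40907 * 9.81) = 1.59

1.59


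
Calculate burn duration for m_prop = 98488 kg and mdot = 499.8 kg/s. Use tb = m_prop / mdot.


tb = 98488 / 499.8 = 197.1 s

197.1 s


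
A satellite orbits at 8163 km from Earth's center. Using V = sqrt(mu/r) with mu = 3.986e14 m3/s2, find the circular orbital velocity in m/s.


V = sqrt(3.986e14 / 8163000) = 6988 m/s

6988 m/s


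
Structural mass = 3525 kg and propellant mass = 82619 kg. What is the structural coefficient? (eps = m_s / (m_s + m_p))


eps = 3525 / (3525 + 82619) = 0.0409

0.0409


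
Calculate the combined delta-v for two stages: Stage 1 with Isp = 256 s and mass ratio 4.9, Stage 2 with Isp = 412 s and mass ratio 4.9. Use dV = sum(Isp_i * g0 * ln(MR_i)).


dV1 = 256 * 9.81 * ln(4.9) = 3991.1 m/s
dV2 = 412 * 9.81 * ln(4.9) = 6423.2 m/s
Total dV = 3991.1 + 6423.2 = 10414.3 m/s ~ 10414 m/s

10414 m/s


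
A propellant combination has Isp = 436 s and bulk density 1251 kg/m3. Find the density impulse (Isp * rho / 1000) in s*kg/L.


rho*Isp = 436 * 1251 / 1000 = 545 s*kg/L

545 s*kg/L


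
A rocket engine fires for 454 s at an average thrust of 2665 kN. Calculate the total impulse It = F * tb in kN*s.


It = 2665 * 454 = 1209910 kN*s

1209910 kN*s


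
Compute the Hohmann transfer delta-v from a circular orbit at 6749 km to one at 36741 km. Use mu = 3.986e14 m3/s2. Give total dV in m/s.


V1 = sqrt(mu/r1) = 7685.09 m/s
dV1 = V1*(sqrt(2*r2/(r1+r2)) - 1) = 2304.43 m/s
V2 = sqrt(mu/r2) = 3293.77 m/s
dV2 = V2*(1 - sqrt(2*r1/(r1+r2))) = 1458.78 m/s
Total dV = 3763 m/s

3763 m/s


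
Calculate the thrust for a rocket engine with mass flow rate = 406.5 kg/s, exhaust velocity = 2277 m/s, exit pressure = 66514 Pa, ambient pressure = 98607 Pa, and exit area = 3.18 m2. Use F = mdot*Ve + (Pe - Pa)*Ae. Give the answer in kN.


F = 406.5 * 2277 + (66514 - 98607) * 3.18 = 823545.0 N = 823.5 kN

823.5 kN


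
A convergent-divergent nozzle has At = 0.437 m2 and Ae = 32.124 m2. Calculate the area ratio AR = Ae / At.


AR = 32.124 / 0.437 = 73.5

73.5


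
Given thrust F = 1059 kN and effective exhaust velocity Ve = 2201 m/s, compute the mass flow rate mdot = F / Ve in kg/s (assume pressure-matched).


mdot = F / Ve = 1059000 / 2201 = 481.1 kg/s

481.1 kg/s


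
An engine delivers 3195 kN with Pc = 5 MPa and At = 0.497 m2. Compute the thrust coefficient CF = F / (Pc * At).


CF = 3195000 / (5e6 * 0.497) = 1.29

1.29


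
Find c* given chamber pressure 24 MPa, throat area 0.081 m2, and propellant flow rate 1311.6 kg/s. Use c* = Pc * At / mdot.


c* = 24e6 * 0.081 / 1311.6 = 1482 m/s

1482 m/s


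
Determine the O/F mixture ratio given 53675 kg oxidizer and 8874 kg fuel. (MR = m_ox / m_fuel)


MR = 53675 / 8874 = 6.05

6.05


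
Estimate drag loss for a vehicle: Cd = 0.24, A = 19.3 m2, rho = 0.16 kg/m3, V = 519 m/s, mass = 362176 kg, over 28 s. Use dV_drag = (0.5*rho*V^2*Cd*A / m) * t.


D = 0.5 * 0.16 * 519^2 * 0.24 * 19.3 = 99814.41 N
a = 99814.41 / 362176 = 0.2756 m/s2
dV = 0.2756 * 28 = 7.7 m/s

7.7 m/s


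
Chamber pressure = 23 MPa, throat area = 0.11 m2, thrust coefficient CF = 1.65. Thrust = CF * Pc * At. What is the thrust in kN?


F = 1.65 * 23e6 * 0.11 = 4.1745e+06 N = 4174.5 kN

4174.5 kN


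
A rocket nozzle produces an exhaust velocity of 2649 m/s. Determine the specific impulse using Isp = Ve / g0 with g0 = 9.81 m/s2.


Isp = Ve / g0 = 2649 / 9.81 = 270.0 s

270.0 s


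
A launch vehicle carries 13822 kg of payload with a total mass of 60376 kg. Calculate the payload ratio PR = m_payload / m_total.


PR = 13822 / 60376 = 0.2289

0.2289


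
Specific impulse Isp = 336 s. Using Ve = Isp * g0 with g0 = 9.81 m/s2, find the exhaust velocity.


Ve = Isp * g0 = 336 * 9.81 = 3296.2 m/s

3296.2 m/s


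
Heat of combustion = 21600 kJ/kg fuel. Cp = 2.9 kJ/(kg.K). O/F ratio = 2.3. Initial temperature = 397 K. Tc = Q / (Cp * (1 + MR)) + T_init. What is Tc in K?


Tc = 21600 / (2.9 * (1 + 2.3)) + 397 = 2654 K

2654 K


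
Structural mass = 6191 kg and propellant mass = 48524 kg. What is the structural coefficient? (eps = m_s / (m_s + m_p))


eps = 6191 / (6191 + 48524) = 0.1131

0.1131


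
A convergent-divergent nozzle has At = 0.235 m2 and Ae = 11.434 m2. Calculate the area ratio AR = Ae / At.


AR = 11.434 / 0.235 = 48.7

48.7


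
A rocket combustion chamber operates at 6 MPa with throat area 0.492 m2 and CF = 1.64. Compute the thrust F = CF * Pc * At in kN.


F = 1.64 * 6e6 * 0.492 = 4.8413e+06 N = 4841.3 kN

4841.3 kN


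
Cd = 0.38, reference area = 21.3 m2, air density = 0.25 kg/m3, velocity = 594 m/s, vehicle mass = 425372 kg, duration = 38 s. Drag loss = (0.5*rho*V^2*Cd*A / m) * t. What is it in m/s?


D = 0.5 * 0.25 * 594^2 * 0.38 * 21.3 = 356981.82 N
a = 356981.82 / 425372 = 0.8392 m/s2
dV = 0.8392 * 38 = 31.9 m/s

31.9 m/s


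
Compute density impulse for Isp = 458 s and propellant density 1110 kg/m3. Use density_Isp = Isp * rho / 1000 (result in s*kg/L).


rho*Isp = 458 * 1110 / 1000 = 508 s*kg/L

508 s*kg/L


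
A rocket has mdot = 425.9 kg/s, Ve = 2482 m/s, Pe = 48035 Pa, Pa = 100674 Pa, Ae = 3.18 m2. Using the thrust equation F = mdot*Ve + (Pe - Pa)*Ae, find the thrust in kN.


F = 425.9 * 2482 + (48035 - 100674) * 3.18 = 889692.0 N = 889.7 kN

889.7 kN


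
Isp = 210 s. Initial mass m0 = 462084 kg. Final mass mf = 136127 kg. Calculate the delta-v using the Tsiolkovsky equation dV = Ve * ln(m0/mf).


Ve = 210 * 9.81 = 2060.1 m/s
dV = 2060.1 * ln(462084/136127) = 2518 m/s

2518 m/s


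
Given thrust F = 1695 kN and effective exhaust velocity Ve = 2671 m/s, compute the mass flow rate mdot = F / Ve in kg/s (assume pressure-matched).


mdot = F / Ve = 1695000 / 2671 = 634.6 kg/s

634.6 kg/s


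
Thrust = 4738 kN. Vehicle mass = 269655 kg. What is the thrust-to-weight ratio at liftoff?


TWR = 4738000 / (269655 * 9.81) = 1.79

1.79


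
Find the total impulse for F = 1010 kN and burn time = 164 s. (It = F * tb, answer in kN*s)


It = 1010 * 164 = 165640 kN*s

165640 kN*s


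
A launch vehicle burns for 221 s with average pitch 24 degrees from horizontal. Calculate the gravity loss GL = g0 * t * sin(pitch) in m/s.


GL = 9.81 * 221 * sin(24 deg) = 882 m/s

882 m/s


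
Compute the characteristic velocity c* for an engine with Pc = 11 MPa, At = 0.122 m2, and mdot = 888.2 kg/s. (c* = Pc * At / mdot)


c* = 11e6 * 0.122 / 888.2 = 1511 m/s

1511 m/s


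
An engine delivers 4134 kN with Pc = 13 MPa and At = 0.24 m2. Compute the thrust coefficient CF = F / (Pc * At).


CF = 4134000 / (13e6 * 0.24) = 1.32

1.32


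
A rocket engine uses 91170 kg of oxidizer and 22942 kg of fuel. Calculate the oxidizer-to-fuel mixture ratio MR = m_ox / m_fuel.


MR = 91170 / 22942 = 3.97

3.97


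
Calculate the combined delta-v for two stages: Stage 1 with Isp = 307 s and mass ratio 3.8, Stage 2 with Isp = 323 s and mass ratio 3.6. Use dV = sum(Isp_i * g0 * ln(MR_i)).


dV1 = 307 * 9.81 * ln(3.8) = 4020.6 m/s
dV2 = 323 * 9.81 * ln(3.6) = 4058.8 m/s
Total dV = 4020.6 + 4058.8 = 8079.4 m/s ~ 8079 m/s

8079 m/s


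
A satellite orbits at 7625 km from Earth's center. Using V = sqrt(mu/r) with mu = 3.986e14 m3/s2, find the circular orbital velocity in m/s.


V = sqrt(3.986e14 / 7625000) = 7230 m/s

7230 m/s


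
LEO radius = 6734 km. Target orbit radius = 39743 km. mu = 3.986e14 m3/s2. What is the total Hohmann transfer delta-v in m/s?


V1 = sqrt(mu/r1) = 7693.64 m/s
dV1 = V1*(sqrt(2*r2/(r1+r2)) - 1) = 2367.75 m/s
V2 = sqrt(mu/r2) = 3166.93 m/s
dV2 = V2*(1 - sqrt(2*r1/(r1+r2))) = 1462.14 m/s
Total dV = 3830 m/s

3830 m/s


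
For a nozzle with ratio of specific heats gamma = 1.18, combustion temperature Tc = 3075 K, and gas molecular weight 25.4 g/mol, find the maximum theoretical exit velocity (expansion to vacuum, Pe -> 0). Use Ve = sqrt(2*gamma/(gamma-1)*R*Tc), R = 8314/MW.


R = 8314 / 25.4 = 327.32 J/(kg.K)
Ve = sqrt(2 * 1.18 / (1.18 - 1) * 327.32 * 3075) = 3633 m/s

3633 m/s


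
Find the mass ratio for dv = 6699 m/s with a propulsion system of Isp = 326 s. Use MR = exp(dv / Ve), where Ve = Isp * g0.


Ve = 326 * 9.81 = 3198.06 m/s
MR = exp(6699 / 3198.06) = 8.123

8.123


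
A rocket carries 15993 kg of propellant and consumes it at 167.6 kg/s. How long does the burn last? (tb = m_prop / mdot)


tb = 15993 / 167.6 = 95.4 s

95.4 s


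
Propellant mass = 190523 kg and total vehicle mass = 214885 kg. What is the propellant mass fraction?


PMF = 190523 / 214885 = 0.887

0.887


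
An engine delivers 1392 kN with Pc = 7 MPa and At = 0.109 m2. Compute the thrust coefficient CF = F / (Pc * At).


CF = 1392000 / (7e6 * 0.109) = 1.82

1.82


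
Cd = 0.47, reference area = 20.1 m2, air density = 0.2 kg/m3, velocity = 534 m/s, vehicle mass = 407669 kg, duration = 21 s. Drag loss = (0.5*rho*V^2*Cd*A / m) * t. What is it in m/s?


D = 0.5 * 0.2 * 534^2 * 0.47 * 20.1 = 269386.87 N
a = 269386.87 / 407669 = 0.6608 m/s2
dV = 0.6608 * 21 = 13.9 m/s

13.9 m/s


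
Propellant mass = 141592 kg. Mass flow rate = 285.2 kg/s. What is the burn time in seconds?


tb = 141592 / 285.2 = 496.5 s

496.5 s


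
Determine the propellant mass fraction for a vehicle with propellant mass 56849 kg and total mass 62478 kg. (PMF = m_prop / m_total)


PMF = 56849 / 62478 = 0.91

0.91


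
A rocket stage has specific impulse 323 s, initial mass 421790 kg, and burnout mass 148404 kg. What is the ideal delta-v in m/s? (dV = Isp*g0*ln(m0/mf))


Ve = 323 * 9.81 = 3168.63 m/s
dV = 3168.63 * ln(421790/148404) = 3310 m/s

3310 m/s


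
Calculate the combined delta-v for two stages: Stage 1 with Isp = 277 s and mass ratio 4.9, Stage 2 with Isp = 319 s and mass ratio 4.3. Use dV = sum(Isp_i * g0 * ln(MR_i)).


dV1 = 277 * 9.81 * ln(4.9) = 4318.5 m/s
dV2 = 319 * 9.81 * ln(4.3) = 4564.6 m/s
Total dV = 4318.5 + 4564.6 = 8883.1 m/s ~ 8883 m/s

8883 m/s


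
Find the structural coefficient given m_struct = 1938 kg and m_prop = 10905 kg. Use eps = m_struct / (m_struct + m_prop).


eps = 1938 / (1938 + 10905) = 0.1509

0.1509


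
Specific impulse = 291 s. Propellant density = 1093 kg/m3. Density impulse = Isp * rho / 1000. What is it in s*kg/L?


rho*Isp = 291 * 1093 / 1000 = 318 s*kg/L

318 s*kg/L


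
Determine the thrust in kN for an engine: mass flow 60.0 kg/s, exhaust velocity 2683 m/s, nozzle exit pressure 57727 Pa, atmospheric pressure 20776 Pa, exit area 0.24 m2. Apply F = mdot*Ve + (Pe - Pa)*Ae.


F = 60.0 * 2683 + (57727 - 20776) * 0.24 = 169848.0 N = 169.8 kN

169.8 kN


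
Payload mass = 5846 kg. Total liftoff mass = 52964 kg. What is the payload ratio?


PR = 5846 / 52964 = 0.1104

0.1104


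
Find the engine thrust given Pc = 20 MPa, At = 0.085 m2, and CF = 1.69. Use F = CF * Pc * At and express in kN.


F = 1.69 * 20e6 * 0.085 = 2.8730e+06 N = 2873.0 kN

2873.0 kN


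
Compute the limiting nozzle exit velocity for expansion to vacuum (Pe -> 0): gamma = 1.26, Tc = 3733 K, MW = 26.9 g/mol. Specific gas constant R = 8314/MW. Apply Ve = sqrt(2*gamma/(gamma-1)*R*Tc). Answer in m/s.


R = 8314 / 26.9 = 309.07 J/(kg.K)
Ve = sqrt(2 * 1.26 / (1.26 - 1) * 309.07 * 3733) = 3344 m/s

3344 m/s


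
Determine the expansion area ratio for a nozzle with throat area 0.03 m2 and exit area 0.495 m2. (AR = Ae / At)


AR = 0.495 / 0.03 = 16.5

16.5


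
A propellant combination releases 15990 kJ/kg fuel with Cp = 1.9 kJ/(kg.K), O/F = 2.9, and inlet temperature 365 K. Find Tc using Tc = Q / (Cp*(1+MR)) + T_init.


Tc = 15990 / (1.9 * (1 + 2.9)) + 365 = 2523 K

2523 K


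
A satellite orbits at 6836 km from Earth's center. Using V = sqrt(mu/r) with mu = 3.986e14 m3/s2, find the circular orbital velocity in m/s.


V = sqrt(3.986e14 / 6836000) = 7636 m/s

7636 m/s


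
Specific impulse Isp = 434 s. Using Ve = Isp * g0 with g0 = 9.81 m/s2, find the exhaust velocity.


Ve = Isp * g0 = 434 * 9.81 = 4257.5 m/s

4257.5 m/s


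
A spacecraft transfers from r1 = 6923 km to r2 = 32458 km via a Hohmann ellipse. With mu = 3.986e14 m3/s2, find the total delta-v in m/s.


V1 = sqrt(mu/r1) = 7587.9 m/s
dV1 = V1*(sqrt(2*r2/(r1+r2)) - 1) = 2154.23 m/s
V2 = sqrt(mu/r2) = 3504.35 m/s
dV2 = V2*(1 - sqrt(2*r1/(r1+r2))) = 1426.44 m/s
Total dV = 3581 m/s

3581 m/s


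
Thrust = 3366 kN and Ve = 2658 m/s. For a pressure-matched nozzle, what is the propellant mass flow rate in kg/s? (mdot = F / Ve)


mdot = F / Ve = 3366000 / 2658 = 1266.4 kg/s

1266.4 kg/s


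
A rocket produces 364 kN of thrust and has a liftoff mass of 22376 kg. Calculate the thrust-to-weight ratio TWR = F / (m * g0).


TWR = 364000 / (22376 * 9.81) = 1.66

1.66


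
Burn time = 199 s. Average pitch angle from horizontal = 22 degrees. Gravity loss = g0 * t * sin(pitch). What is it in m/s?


GL = 9.81 * 199 * sin(22 deg) = 731 m/s

731 m/s


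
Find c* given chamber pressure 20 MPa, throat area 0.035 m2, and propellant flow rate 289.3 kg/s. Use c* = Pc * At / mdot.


c* = 20e6 * 0.035 / 289.3 = 2420 m/s

2420 m/s


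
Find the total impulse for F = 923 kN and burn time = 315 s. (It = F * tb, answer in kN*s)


It = 923 * 315 = 290745 kN*s

290745 kN*s


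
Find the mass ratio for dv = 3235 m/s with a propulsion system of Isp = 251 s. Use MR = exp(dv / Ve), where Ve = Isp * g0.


Ve = 251 * 9.81 = 2462.31 m/s
MR = exp(3235 / 2462.31) = 3.72

3.72


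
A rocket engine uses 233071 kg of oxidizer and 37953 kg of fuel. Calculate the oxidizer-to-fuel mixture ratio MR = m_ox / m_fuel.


MR = 233071 / 37953 = 6.14

6.14


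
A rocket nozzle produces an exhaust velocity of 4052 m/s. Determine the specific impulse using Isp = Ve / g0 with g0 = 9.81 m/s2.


Isp = Ve / g0 = 4052 / 9.81 = 413.0 s

413.0 s


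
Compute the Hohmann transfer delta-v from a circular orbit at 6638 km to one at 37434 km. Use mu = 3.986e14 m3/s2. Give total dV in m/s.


V1 = sqrt(mu/r1) = 7749.08 m/s
dV1 = V1*(sqrt(2*r2/(r1+r2)) - 1) = 2350.81 m/s
V2 = sqrt(mu/r2) = 3263.14 m/s
dV2 = V2*(1 - sqrt(2*r1/(r1+r2))) = 1472.17 m/s
Total dV = 3823 m/s

3823 m/s


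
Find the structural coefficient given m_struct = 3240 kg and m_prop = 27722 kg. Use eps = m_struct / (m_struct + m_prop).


eps = 3240 / (3240 + 27722) = 0.1046

0.1046


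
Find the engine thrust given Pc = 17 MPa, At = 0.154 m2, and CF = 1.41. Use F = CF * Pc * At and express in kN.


F = 1.41 * 17e6 * 0.154 = 3.6914e+06 N = 3691.4 kN

3691.4 kN


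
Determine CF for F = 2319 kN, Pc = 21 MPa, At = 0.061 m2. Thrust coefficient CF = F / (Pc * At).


CF = 2319000 / (21e6 * 0.061) = 1.81

1.81


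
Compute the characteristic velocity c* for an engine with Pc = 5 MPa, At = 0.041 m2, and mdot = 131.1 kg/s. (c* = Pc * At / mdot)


c* = 5e6 * 0.041 / 131.1 = 1564 m/s

1564 m/s


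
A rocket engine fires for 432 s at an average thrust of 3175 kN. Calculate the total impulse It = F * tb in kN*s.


It = 3175 * 432 = 1371600 kN*s

1371600 kN*s


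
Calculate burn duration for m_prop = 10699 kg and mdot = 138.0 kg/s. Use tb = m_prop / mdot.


tb = 10699 / 138.0 = 77.5 s

77.5 s


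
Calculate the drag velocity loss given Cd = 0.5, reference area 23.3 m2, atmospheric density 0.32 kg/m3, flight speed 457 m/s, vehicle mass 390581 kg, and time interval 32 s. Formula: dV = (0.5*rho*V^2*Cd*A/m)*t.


D = 0.5 * 0.32 * 457^2 * 0.5 * 23.3 = 389294.54 N
a = 389294.54 / 390581 = 0.9967 m/s2
dV = 0.9967 * 32 = 31.9 m/s

31.9 m/s


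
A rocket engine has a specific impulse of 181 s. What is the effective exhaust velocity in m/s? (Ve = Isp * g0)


Ve = Isp * g0 = 181 * 9.81 = 1775.6 m/s

1775.6 m/s


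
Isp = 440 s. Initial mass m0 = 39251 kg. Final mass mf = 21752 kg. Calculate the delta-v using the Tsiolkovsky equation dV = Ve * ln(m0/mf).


Ve = 440 * 9.81 = 4316.4 m/s
dV = 4316.4 * ln(39251/21752) = 2548 m/s

2548 m/s


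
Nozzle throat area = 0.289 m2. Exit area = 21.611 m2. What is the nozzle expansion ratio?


AR = 21.611 / 0.289 = 74.8

74.8


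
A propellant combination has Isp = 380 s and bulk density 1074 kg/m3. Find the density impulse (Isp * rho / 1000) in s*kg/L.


rho*Isp = 380 * 1074 / 1000 = 408 s*kg/L

408 s*kg/L


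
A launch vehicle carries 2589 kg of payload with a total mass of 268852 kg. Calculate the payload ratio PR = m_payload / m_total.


PR = 2589 / 268852 = 0.0096

0.0096


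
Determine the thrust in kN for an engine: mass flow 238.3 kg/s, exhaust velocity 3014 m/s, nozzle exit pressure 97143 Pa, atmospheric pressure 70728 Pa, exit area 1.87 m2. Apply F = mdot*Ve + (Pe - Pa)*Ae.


F = 238.3 * 3014 + (97143 - 70728) * 1.87 = 767632.0 N = 767.6 kN

767.6 kN


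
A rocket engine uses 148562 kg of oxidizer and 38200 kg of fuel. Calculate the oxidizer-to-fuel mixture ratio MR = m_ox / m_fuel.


MR = 148562 / 38200 = 3.89

3.89


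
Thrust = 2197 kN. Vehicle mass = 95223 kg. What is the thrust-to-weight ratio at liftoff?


TWR = 2197000 / (95223 * 9.81) = 2.35

2.35


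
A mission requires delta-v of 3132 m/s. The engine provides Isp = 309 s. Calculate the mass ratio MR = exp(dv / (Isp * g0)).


Ve = 309 * 9.81 = 3031.29 m/s
MR = exp(3132 / 3031.29) = 2.81

2.81


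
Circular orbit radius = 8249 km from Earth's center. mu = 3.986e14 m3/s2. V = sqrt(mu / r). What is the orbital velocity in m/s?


V = sqrt(3.986e14 / 8249000) = 6951 m/s

6951 m/s
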